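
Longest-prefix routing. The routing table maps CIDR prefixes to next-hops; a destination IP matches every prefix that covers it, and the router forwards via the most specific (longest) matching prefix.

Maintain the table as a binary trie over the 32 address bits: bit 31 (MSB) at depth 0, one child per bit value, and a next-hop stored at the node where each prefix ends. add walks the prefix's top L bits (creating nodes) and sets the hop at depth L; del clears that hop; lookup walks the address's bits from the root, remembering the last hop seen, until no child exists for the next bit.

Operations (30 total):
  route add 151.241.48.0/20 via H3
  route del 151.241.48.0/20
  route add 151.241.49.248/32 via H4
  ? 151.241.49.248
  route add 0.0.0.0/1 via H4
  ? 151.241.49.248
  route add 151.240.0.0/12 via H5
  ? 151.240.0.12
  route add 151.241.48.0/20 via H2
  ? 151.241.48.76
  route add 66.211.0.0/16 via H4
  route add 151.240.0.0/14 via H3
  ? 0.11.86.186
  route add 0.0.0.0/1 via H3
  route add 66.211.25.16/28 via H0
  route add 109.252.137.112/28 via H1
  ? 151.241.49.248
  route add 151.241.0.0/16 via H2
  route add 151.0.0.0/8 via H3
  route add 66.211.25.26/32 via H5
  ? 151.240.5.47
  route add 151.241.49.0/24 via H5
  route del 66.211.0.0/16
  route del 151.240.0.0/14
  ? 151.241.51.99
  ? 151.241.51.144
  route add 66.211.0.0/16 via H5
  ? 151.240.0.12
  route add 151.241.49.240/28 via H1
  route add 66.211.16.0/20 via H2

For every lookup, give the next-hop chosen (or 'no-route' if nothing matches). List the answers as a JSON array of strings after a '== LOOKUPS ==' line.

Process each operation:
  add 151.241.48.0/20 -> H3 at depth 20
  - 151.241.48.0/20 clear@20
  add 151.241.49.248/32 -> H4 at depth 32
  ? 151.241.49.248  path d0:-→d1:-→d2:-→d3:-→d4:-→d5:-→d6:-→d7:-→d8:-→d9:-→d10:-→d11:-→d12:-→d13:-→d14:-→d15:-→d16:-→d17:-→d18:-→d19:-→d20:-→d21:-→d22:-→d23:-→d24:-→d25:-→d26:-→d27:-→d28:-→d29:-→d30:-→d31:-→d32:H4  best=H4
  add 0.0.0.0/1 -> H4 at depth 1
  ? 151.241.49.248  path d0:-→d1:-→d2:-→d3:-→d4:-→d5:-→d6:-→d7:-→d8:-→d9:-→d10:-→d11:-→d12:-→d13:-→d14:-→d15:-→d16:-→d17:-→d18:-→d19:-→d20:-→d21:-→d22:-→d23:-→d24:-→d25:-→d26:-→d27:-→d28:-→d29:-→d30:-→d31:-→d32:H4  best=H4
  add 151.240.0.0/12 -> H5 at depth 12
  ? 151.240.0.12  path d0:-→d1:-→d2:-→d3:-→d4:-→d5:-→d6:-→d7:-→d8:-→d9:-→d10:-→d11:-→d12:H5→d13:-→d14:-→d15:-  best=H5
  add 151.241.48.0/20 -> H2 at depth 20
  ? 151.241.48.76  path d0:-→d1:-→d2:-→d3:-→d4:-→d5:-→d6:-→d7:-→d8:-→d9:-→d10:-→d11:-→d12:H5→d13:-→d14:-→d15:-→d16:-→d17:-→d18:-→d19:-→d20:H2→d21:-→d22:-→d23:-  best=H2
  add 66.211.0.0/16 -> H4 at depth 16
  add 151.240.0.0/14 -> H3 at depth 14
  ? 0.11.86.186  path d0:-→d1:H4  best=H4
  add 0.0.0.0/1 -> H3 at depth 1
  add 66.211.25.16/28 -> H0 at depth 28
  add 109.252.137.112/28 -> H1 at depth 28
  ? 151.241.49.248  path d0:-→d1:-→d2:-→d3:-→d4:-→d5:-→d6:-→d7:-→d8:-→d9:-→d10:-→d11:-→d12:H5→d13:-→d14:H3→d15:-→d16:-→d17:-→d18:-→d19:-→d20:H2→d21:-→d22:-→d23:-→d24:-→d25:-→d26:-→d27:-→d28:-→d29:-→d30:-→d31:-→d32:H4  best=H4
  add 151.241.0.0/16 -> H2 at depth 16
  add 151.0.0.0/8 -> H3 at depth 8
  add 66.211.25.26/32 -> H5 at depth 32
  ? 151.240.5.47  path d0:-→d1:-→d2:-→d3:-→d4:-→d5:-→d6:-→d7:-→d8:H3→d9:-→d10:-→d11:-→d12:H5→d13:-→d14:H3→d15:-  best=H3
  add 151.241.49.0/24 -> H5 at depth 24
  - 66.211.0.0/16 clear@16
  - 151.240.0.0/14 clear@14
  ? 151.241.51.99  path d0:-→d1:-→d2:-→d3:-→d4:-→d5:-→d6:-→d7:-→d8:H3→d9:-→d10:-→d11:-→d12:H5→d13:-→d14:-→d15:-→d16:H2→d17:-→d18:-→d19:-→d20:H2→d21:-→d22:-  best=H2
  ? 151.241.51.144  path d0:-→d1:-→d2:-→d3:-→d4:-→d5:-→d6:-→d7:-→d8:H3→d9:-→d10:-→d11:-→d12:H5→d13:-→d14:-→d15:-→d16:H2→d17:-→d18:-→d19:-→d20:H2→d21:-→d22:-  best=H2
  add 66.211.0.0/16 -> H5 at depth 16
  ? 151.240.0.12  path d0:-→d1:-→d2:-→d3:-→d4:-→d5:-→d6:-→d7:-→d8:H3→d9:-→d10:-→d11:-→d12:H5→d13:-→d14:-→d15:-  best=H5
  add 151.241.49.240/28 -> H1 at depth 28
  add 66.211.16.0/20 -> H2 at depth 20

== LOOKUPS ==
["H4","H4","H5","H2","H4","H4","H3","H2","H2","H5"]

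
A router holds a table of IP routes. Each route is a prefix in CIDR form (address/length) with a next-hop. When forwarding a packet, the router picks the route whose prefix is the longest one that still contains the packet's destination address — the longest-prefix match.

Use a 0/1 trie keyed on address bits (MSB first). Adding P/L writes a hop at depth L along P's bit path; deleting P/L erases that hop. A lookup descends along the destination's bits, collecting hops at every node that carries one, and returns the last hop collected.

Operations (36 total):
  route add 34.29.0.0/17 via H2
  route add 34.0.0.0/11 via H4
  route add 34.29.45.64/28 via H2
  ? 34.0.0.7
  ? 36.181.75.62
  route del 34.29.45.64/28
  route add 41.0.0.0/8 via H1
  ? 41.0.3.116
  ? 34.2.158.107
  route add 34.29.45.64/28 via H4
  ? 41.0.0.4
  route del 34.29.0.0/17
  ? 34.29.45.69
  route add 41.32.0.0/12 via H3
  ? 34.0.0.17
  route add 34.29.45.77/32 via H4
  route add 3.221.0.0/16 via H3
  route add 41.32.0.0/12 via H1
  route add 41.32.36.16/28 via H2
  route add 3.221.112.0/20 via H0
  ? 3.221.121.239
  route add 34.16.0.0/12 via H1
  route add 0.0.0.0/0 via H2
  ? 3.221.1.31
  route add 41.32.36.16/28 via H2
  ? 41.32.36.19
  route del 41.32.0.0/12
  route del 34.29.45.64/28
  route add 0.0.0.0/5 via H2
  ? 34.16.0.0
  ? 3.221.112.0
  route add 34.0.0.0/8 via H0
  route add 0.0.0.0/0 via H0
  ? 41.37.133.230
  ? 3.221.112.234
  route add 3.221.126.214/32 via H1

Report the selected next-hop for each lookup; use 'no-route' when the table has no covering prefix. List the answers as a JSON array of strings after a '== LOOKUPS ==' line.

Apply in order:
  add 34.29.0.0/17 -> H2 at depth 17
  add 34.0.0.0/11 -> H4 at depth 11
  add 34.29.45.64/28 -> H2 at depth 28
  lookup 34.0.0.7: bits 00100010000 walk d0:-→d1:-→d2:-→d3:-→d4:-→d5:-→d6:-→d7:-→d8:-→d9:-→d10:-→d11:H4 -> H4
  lookup 36.181.75.62: bits 00100 walk d0:-→d1:-→d2:-→d3:-→d4:-→d5:- -> no-route
  - 34.29.45.64/28 clear@28
  add 41.0.0.0/8 -> H1 at depth 8
  lookup 41.0.3.116: bits 00101001 walk d0:-→d1:-→d2:-→d3:-→d4:-→d5:-→d6:-→d7:-→d8:H1 -> H1
  lookup 34.2.158.107: bits 00100010000 walk d0:-→d1:-→d2:-→d3:-→d4:-→d5:-→d6:-→d7:-→d8:-→d9:-→d10:-→d11:H4 -> H4
  add 34.29.45.64/28 -> H4 at depth 28
  lookup 41.0.0.4: bits 00101001 walk d0:-→d1:-→d2:-→d3:-→d4:-→d5:-→d6:-→d7:-→d8:H1 -> H1
  - 34.29.0.0/17 clear@17
  lookup 34.29.45.69: bits 0010001000011101001011010100 walk d0:-→d1:-→d2:-→d3:-→d4:-→d5:-→d6:-→d7:-→d8:-→d9:-→d10:-→d11:H4→d12:-→d13:-→d14:-→d15:-→d16:-→d17:-→d18:-→d19:-→d20:-→d21:-→d22:-→d23:-→d24:-→d25:-→d26:-→d27:-→d28:H4 -> H4
  add 41.32.0.0/12 -> H3 at depth 12
  lookup 34.0.0.17: bits 00100010000 walk d0:-→d1:-→d2:-→d3:-→d4:-→d5:-→d6:-→d7:-→d8:-→d9:-→d10:-→d11:H4 -> H4
  add 34.29.45.77/32 -> H4 at depth 32
  add 3.221.0.0/16 -> H3 at depth 16
  add 41.32.0.0/12 -> H1 at depth 12
  add 41.32.36.16/28 -> H2 at depth 28
  add 3.221.112.0/20 -> H0 at depth 20
  lookup 3.221.121.239: bits 00000011110111010111 walk d0:-→d1:-→d2:-→d3:-→d4:-→d5:-→d6:-→d7:-→d8:-→d9:-→d10:-→d11:-→d12:-→d13:-→d14:-→d15:-→d16:H3→d17:-→d18:-→d19:-→d20:H0 -> H0
  add 34.16.0.0/12 -> H1 at depth 12
  add 0.0.0.0/0 -> H2 at depth 0
  lookup 3.221.1.31: bits 00000011110111010 walk d0:H2→d1:-→d2:-→d3:-→d4:-→d5:-→d6:-→d7:-→d8:-→d9:-→d10:-→d11:-→d12:-→d13:-→d14:-→d15:-→d16:H3→d17:- -> H3
  add 41.32.36.16/28 -> H2 at depth 28
  lookup 41.32.36.19: bits 0010100100100000001001000001 walk d0:H2→d1:-→d2:-→d3:-→d4:-→d5:-→d6:-→d7:-→d8:H1→d9:-→d10:-→d11:-→d12:H1→d13:-→d14:-→d15:-→d16:-→d17:-→d18:-→d19:-→d20:-→d21:-→d22:-→d23:-→d24:-→d25:-→d26:-→d27:-→d28:H2 -> H2
  - 41.32.0.0/12 clear@12
  - 34.29.45.64/28 clear@28
  add 0.0.0.0/5 -> H2 at depth 5
  lookup 34.16.0.0: bits 001000100001 walk d0:H2→d1:-→d2:-→d3:-→d4:-→d5:-→d6:-→d7:-→d8:-→d9:-→d10:-→d11:H4→d12:H1 -> H1
  lookup 3.221.112.0: bits 00000011110111010111 walk d0:H2→d1:-→d2:-→d3:-→d4:-→d5:H2→d6:-→d7:-→d8:-→d9:-→d10:-→d11:-→d12:-→d13:-→d14:-→d15:-→d16:H3→d17:-→d18:-→d19:-→d20:H0 -> H0
  add 34.0.0.0/8 -> H0 at depth 8
  add 0.0.0.0/0 -> H0 at depth 0
  lookup 41.37.133.230: bits 0010100100100 walk d0:H0→d1:-→d2:-→d3:-→d4:-→d5:-→d6:-→d7:-→d8:H1→d9:-→d10:-→d11:-→d12:-→d13:- -> H1
  lookup 3.221.112.234: bits 00000011110111010111 walk d0:H0→d1:-→d2:-→d3:-→d4:-→d5:H2→d6:-→d7:-→d8:-→d9:-→d10:-→d11:-→d12:-→d13:-→d14:-→d15:-→d16:H3→d17:-→d18:-→d19:-→d20:H0 -> H0
  add 3.221.126.214/32 -> H1 at depth 32

== LOOKUPS ==
["H4","no-route","H1","H4","H1","H4","H4","H0","H3","H2","H1","H0","H1","H0"]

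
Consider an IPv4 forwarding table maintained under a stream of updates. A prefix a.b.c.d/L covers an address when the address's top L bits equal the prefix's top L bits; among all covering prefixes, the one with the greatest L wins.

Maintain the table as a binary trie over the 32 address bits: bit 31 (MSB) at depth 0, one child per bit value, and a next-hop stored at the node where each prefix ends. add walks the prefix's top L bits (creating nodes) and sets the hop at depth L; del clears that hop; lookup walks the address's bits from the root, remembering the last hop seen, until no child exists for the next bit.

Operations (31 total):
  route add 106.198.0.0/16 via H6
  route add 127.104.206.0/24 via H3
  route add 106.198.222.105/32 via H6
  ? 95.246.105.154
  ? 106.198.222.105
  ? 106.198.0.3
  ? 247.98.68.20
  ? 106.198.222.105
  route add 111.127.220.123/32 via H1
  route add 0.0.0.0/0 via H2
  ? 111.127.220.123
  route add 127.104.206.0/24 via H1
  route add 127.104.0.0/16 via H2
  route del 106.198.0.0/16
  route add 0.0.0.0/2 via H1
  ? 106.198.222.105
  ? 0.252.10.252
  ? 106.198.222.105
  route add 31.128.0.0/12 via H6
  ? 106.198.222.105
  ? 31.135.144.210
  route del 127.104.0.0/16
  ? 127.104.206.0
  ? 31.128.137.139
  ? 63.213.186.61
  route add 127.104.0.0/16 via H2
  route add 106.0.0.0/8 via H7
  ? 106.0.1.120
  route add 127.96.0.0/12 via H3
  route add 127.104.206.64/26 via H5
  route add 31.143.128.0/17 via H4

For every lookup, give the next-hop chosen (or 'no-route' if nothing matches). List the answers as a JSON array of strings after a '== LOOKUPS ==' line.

Process each operation:
  add 106.198.0.0/16 -> H6 at depth 16
  add 127.104.206.0/24 -> H3 at depth 24
  add 106.198.222.105/32 -> H6 at depth 32
  Q 95.246.105.154: descend 01 ; hops seen [∅] ; pick no-route
  Q 106.198.222.105: descend 01101010110001101101111001101001 ; hops seen [H6,H6] ; pick H6
  Q 106.198.0.3: descend 0110101011000110 ; hops seen [H6] ; pick H6
  Q 247.98.68.20: descend ε ; hops seen [∅] ; pick no-route
  Q 106.198.222.105: descend 01101010110001101101111001101001 ; hops seen [H6,H6] ; pick H6
  add 111.127.220.123/32 -> H1 at depth 32
  add 0.0.0.0/0 -> H2 at depth 0
  Q 111.127.220.123: descend 01101111011111111101110001111011 ; hops seen [H2,H1] ; pick H1
  add 127.104.206.0/24 -> H1 at depth 24
  add 127.104.0.0/16 -> H2 at depth 16
  - 106.198.0.0/16 clear@16
  add 0.0.0.0/2 -> H1 at depth 2
  Q 106.198.222.105: descend 01101010110001101101111001101001 ; hops seen [H2,H6] ; pick H6
  Q 0.252.10.252: descend 00 ; hops seen [H2,H1] ; pick H1
  Q 106.198.222.105: descend 01101010110001101101111001101001 ; hops seen [H2,H6] ; pick H6
  add 31.128.0.0/12 -> H6 at depth 12
  Q 106.198.222.105: descend 01101010110001101101111001101001 ; hops seen [H2,H6] ; pick H6
  Q 31.135.144.210: descend 000111111000 ; hops seen [H2,H1,H6] ; pick H6
  - 127.104.0.0/16 clear@16
  Q 127.104.206.0: descend 011111110110100011001110 ; hops seen [H2,H1] ; pick H1
  Q 31.128.137.139: descend 000111111000 ; hops seen [H2,H1,H6] ; pick H6
  Q 63.213.186.61: descend 00 ; hops seen [H2,H1] ; pick H1
  add 127.104.0.0/16 -> H2 at depth 16
  add 106.0.0.0/8 -> H7 at depth 8
  Q 106.0.1.120: descend 01101010 ; hops seen [H2,H7] ; pick H7
  add 127.96.0.0/12 -> H3 at depth 12
  add 127.104.206.64/26 -> H5 at depth 26
  add 31.143.128.0/17 -> H4 at depth 17

== LOOKUPS ==
["no-route","H6","H6","no-route","H6","H1","H6","H1","H6","H6","H6","H1","H6","H1","H7"]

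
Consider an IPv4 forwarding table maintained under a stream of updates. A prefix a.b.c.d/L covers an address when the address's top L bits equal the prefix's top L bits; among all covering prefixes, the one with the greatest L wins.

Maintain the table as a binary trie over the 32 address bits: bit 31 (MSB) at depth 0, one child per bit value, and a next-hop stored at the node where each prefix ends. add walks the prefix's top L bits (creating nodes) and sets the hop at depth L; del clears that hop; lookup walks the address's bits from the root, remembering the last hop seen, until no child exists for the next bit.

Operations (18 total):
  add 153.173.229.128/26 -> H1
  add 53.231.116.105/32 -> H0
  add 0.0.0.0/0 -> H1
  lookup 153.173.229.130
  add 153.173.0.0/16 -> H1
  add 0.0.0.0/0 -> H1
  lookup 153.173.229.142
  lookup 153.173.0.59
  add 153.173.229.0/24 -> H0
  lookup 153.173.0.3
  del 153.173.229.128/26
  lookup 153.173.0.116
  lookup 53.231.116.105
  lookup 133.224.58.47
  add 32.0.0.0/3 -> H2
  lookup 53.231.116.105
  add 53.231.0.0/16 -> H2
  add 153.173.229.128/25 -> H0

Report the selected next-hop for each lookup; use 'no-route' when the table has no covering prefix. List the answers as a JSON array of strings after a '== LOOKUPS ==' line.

Trace:
  + 153.173.229.128/26 (H1) depth=26
  + 53.231.116.105/32 (H0) depth=32
  + 0.0.0.0/0 (H1) depth=0
  Q 153.173.229.130: descend 10011001101011011110010110 ; hops seen [H1,H1] ; pick H1
  + 153.173.0.0/16 (H1) depth=16
  + 0.0.0.0/0 (H1) depth=0
  Q 153.173.229.142: descend 10011001101011011110010110 ; hops seen [H1,H1,H1] ; pick H1
  Q 153.173.0.59: descend 1001100110101101 ; hops seen [H1,H1] ; pick H1
  + 153.173.229.0/24 (H0) depth=24
  Q 153.173.0.3: descend 1001100110101101 ; hops seen [H1,H1] ; pick H1
  - 153.173.229.128/26 clear@26
  Q 153.173.0.116: descend 1001100110101101 ; hops seen [H1,H1] ; pick H1
  Q 53.231.116.105: descend 00110101111001110111010001101001 ; hops seen [H1,H0] ; pick H0
  Q 133.224.58.47: descend 100 ; hops seen [H1] ; pick H1
  + 32.0.0.0/3 (H2) depth=3
  Q 53.231.116.105: descend 00110101111001110111010001101001 ; hops seen [H1,H2,H0] ; pick H0
  + 53.231.0.0/16 (H2) depth=16
  + 153.173.229.128/25 (H0) depth=25

== LOOKUPS ==
["H1","H1","H1","H1","H1","H0","H1","H0"]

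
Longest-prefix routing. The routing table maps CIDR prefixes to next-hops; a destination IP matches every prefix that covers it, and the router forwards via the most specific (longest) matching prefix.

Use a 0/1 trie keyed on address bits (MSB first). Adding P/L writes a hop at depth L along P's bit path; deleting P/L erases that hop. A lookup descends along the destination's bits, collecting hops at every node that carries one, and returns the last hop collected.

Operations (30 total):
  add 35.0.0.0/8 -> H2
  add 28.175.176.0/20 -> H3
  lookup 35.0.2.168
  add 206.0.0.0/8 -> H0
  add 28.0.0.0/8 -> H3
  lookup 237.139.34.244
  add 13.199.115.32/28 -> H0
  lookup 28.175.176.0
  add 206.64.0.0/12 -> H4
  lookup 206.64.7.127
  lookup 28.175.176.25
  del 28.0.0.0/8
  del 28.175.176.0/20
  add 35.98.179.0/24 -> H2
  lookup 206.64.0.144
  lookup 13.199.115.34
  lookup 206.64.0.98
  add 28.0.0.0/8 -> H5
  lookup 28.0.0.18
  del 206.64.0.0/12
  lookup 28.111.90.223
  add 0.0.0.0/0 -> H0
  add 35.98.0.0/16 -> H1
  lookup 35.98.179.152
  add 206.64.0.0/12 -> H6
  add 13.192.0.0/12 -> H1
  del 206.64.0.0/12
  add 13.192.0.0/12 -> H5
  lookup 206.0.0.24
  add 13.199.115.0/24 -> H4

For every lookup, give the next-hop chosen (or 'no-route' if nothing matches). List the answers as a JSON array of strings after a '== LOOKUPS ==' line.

Process each operation:
  add 35.0.0.0/8 -> H2 at depth 8
  add 28.175.176.0/20 -> H3 at depth 20
  Q 35.0.2.168: descend 00100011 ; hops seen [H2] ; pick H2
  add 206.0.0.0/8 -> H0 at depth 8
  add 28.0.0.0/8 -> H3 at depth 8
  Q 237.139.34.244: descend 11 ; hops seen [∅] ; pick no-route
  add 13.199.115.32/28 -> H0 at depth 28
  Q 28.175.176.0: descend 00011100101011111011 ; hops seen [H3,H3] ; pick H3
  add 206.64.0.0/12 -> H4 at depth 12
  Q 206.64.7.127: descend 110011100100 ; hops seen [H0,H4] ; pick H4
  Q 28.175.176.25: descend 00011100101011111011 ; hops seen [H3,H3] ; pick H3
  - 28.0.0.0/8 clear@8
  - 28.175.176.0/20 clear@20
  add 35.98.179.0/24 -> H2 at depth 24
  Q 206.64.0.144: descend 110011100100 ; hops seen [H0,H4] ; pick H4
  Q 13.199.115.34: descend 0000110111000111011100110010 ; hops seen [H0] ; pick H0
  Q 206.64.0.98: descend 110011100100 ; hops seen [H0,H4] ; pick H4
  add 28.0.0.0/8 -> H5 at depth 8
  Q 28.0.0.18: descend 00011100 ; hops seen [H5] ; pick H5
  - 206.64.0.0/12 clear@12
  Q 28.111.90.223: descend 00011100 ; hops seen [H5] ; pick H5
  add 0.0.0.0/0 -> H0 at depth 0
  add 35.98.0.0/16 -> H1 at depth 16
  Q 35.98.179.152: descend 001000110110001010110011 ; hops seen [H0,H2,H1,H2] ; pick H2
  add 206.64.0.0/12 -> H6 at depth 12
  add 13.192.0.0/12 -> H1 at depth 12
  - 206.64.0.0/12 clear@12
  add 13.192.0.0/12 -> H5 at depth 12
  Q 206.0.0.24: descend 110011100 ; hops seen [H0,H0] ; pick H0
  add 13.199.115.0/24 -> H4 at depth 24

== LOOKUPS ==
["H2","no-route","H3","H4","H3","H4","H0","H4","H5","H5","H2","H0"]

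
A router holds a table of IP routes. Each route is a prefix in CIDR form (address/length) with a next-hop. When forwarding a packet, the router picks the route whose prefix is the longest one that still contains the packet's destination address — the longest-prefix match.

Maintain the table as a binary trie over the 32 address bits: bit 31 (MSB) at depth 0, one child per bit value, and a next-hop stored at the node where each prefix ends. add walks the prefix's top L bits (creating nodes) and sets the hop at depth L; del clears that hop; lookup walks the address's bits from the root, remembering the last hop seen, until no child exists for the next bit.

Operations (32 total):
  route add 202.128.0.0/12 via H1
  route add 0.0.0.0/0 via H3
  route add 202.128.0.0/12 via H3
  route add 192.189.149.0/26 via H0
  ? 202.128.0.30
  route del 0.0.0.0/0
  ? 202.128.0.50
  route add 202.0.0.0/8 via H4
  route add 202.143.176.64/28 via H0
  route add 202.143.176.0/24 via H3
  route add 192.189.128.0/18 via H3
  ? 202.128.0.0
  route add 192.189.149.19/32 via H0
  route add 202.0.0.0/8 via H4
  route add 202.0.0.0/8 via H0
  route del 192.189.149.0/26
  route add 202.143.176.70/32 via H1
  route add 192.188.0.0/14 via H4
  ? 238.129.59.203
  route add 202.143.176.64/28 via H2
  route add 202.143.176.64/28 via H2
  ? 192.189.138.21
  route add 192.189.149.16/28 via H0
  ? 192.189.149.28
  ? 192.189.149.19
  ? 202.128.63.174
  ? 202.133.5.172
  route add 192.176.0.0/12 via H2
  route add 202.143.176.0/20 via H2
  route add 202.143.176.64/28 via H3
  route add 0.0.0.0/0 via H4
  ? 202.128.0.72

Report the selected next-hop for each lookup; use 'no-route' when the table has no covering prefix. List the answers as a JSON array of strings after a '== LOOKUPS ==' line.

Trace:
  + 202.128.0.0/12 (H1) depth=12
  + 0.0.0.0/0 (H3) depth=0
  + 202.128.0.0/12 (H3) depth=12
  + 192.189.149.0/26 (H0) depth=26
  lookup 202.128.0.30: bits 110010101000 walk d0:H3→d1:-→d2:-→d3:-→d4:-→d5:-→d6:-→d7:-→d8:-→d9:-→d10:-→d11:-→d12:H3 -> H3
  del 0.0.0.0/0 (clear depth 0)
  lookup 202.128.0.50: bits 110010101000 walk d0:-→d1:-→d2:-→d3:-→d4:-→d5:-→d6:-→d7:-→d8:-→d9:-→d10:-→d11:-→d12:H3 -> H3
  + 202.0.0.0/8 (H4) depth=8
  + 202.143.176.64/28 (H0) depth=28
  + 202.143.176.0/24 (H3) depth=24
  + 192.189.128.0/18 (H3) depth=18
  lookup 202.128.0.0: bits 110010101000 walk d0:-→d1:-→d2:-→d3:-→d4:-→d5:-→d6:-→d7:-→d8:H4→d9:-→d10:-→d11:-→d12:H3 -> H3
  + 192.189.149.19/32 (H0) depth=32
  + 202.0.0.0/8 (H4) depth=8
  + 202.0.0.0/8 (H0) depth=8
  del 192.189.149.0/26 (clear depth 26)
  + 202.143.176.70/32 (H1) depth=32
  + 192.188.0.0/14 (H4) depth=14
  lookup 238.129.59.203: bits 11 walk d0:-→d1:-→d2:- -> no-route
  + 202.143.176.64/28 (H2) depth=28
  + 202.143.176.64/28 (H2) depth=28
  lookup 192.189.138.21: bits 1100000010111101100 walk d0:-→d1:-→d2:-→d3:-→d4:-→d5:-→d6:-→d7:-→d8:-→d9:-→d10:-→d11:-→d12:-→d13:-→d14:H4→d15:-→d16:-→d17:-→d18:H3→d19:- -> H3
  + 192.189.149.16/28 (H0) depth=28
  lookup 192.189.149.28: bits 1100000010111101100101010001 walk d0:-→d1:-→d2:-→d3:-→d4:-→d5:-→d6:-→d7:-→d8:-→d9:-→d10:-→d11:-→d12:-→d13:-→d14:H4→d15:-→d16:-→d17:-→d18:H3→d19:-→d20:-→d21:-→d22:-→d23:-→d24:-→d25:-→d26:-→d27:-→d28:H0 -> H0
  lookup 192.189.149.19: bits 11000000101111011001010100010011 walk d0:-→d1:-→d2:-→d3:-→d4:-→d5:-→d6:-→d7:-→d8:-→d9:-→d10:-→d11:-→d12:-→d13:-→d14:H4→d15:-→d16:-→d17:-→d18:H3→d19:-→d20:-→d21:-→d22:-→d23:-→d24:-→d25:-→d26:-→d27:-→d28:H0→d29:-→d30:-→d31:-→d32:H0 -> H0
  lookup 202.128.63.174: bits 110010101000 walk d0:-→d1:-→d2:-→d3:-→d4:-→d5:-→d6:-→d7:-→d8:H0→d9:-→d10:-→d11:-→d12:H3 -> H3
  lookup 202.133.5.172: bits 110010101000 walk d0:-→d1:-→d2:-→d3:-→d4:-→d5:-→d6:-→d7:-→d8:H0→d9:-→d10:-→d11:-→d12:H3 -> H3
  + 192.176.0.0/12 (H2) depth=12
  + 202.143.176.0/20 (H2) depth=20
  + 202.143.176.64/28 (H3) depth=28
  + 0.0.0.0/0 (H4) depth=0
  lookup 202.128.0.72: bits 110010101000 walk d0:H4→d1:-→d2:-→d3:-→d4:-→d5:-→d6:-→d7:-→d8:H0→d9:-→d10:-→d11:-→d12:H3 -> H3

== LOOKUPS ==
["H3","H3","H3","no-route","H3","H0","H0","H3","H3","H3"]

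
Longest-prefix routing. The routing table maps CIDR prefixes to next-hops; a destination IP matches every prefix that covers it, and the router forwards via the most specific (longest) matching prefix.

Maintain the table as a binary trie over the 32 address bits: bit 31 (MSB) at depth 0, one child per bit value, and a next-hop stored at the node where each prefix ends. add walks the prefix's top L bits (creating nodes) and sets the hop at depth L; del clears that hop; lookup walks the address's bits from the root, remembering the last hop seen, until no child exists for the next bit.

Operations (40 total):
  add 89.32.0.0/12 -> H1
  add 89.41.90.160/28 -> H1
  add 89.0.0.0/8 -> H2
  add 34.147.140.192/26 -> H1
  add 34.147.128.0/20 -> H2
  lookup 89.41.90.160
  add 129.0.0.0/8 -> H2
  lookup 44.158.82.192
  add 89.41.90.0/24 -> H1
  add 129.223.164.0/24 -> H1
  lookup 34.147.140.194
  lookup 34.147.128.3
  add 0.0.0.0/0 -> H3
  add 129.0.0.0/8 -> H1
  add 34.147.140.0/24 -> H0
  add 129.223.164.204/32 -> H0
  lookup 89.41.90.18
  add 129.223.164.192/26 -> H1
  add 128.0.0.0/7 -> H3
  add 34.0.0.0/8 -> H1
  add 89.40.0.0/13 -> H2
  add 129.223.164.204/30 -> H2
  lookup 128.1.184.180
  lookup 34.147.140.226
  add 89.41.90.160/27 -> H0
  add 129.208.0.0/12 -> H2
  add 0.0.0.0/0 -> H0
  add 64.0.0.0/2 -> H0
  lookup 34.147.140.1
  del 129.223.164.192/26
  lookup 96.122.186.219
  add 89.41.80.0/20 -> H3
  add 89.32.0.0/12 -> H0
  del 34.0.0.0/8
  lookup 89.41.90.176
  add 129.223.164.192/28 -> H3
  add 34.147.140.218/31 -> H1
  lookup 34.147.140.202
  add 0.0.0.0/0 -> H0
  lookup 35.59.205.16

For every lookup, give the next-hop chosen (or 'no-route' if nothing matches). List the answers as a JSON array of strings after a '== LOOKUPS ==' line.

Process each operation:
  add 89.32.0.0/12 -> H1 at depth 12
  add 89.41.90.160/28 -> H1 at depth 28
  add 89.0.0.0/8 -> H2 at depth 8
  add 34.147.140.192/26 -> H1 at depth 26
  add 34.147.128.0/20 -> H2 at depth 20
  Q 89.41.90.160: descend 0101100100101001010110101010 ; hops seen [H2,H1,H1] ; pick H1
  add 129.0.0.0/8 -> H2 at depth 8
  Q 44.158.82.192: descend 0010 ; hops seen [∅] ; pick no-route
  add 89.41.90.0/24 -> H1 at depth 24
  add 129.223.164.0/24 -> H1 at depth 24
  Q 34.147.140.194: descend 00100010100100111000110011 ; hops seen [H2,H1] ; pick H1
  Q 34.147.128.3: descend 00100010100100111000 ; hops seen [H2] ; pick H2
  add 0.0.0.0/0 -> H3 at depth 0
  add 129.0.0.0/8 -> H1 at depth 8
  add 34.147.140.0/24 -> H0 at depth 24
  add 129.223.164.204/32 -> H0 at depth 32
  Q 89.41.90.18: descend 010110010010100101011010 ; hops seen [H3,H2,H1,H1] ; pick H1
  add 129.223.164.192/26 -> H1 at depth 26
  add 128.0.0.0/7 -> H3 at depth 7
  add 34.0.0.0/8 -> H1 at depth 8
  add 89.40.0.0/13 -> H2 at depth 13
  add 129.223.164.204/30 -> H2 at depth 30
  Q 128.1.184.180: descend 1000000 ; hops seen [H3,H3] ; pick H3
  Q 34.147.140.226: descend 00100010100100111000110011 ; hops seen [H3,H1,H2,H0,H1] ; pick H1
  add 89.41.90.160/27 -> H0 at depth 27
  add 129.208.0.0/12 -> H2 at depth 12
  add 0.0.0.0/0 -> H0 at depth 0
  add 64.0.0.0/2 -> H0 at depth 2
  Q 34.147.140.1: descend 001000101001001110001100 ; hops seen [H0,H1,H2,H0] ; pick H0
  del 129.223.164.192/26 (clear depth 26)
  Q 96.122.186.219: descend 01 ; hops seen [H0,H0] ; pick H0
  add 89.41.80.0/20 -> H3 at depth 20
  add 89.32.0.0/12 -> H0 at depth 12
  del 34.0.0.0/8 (clear depth 8)
  Q 89.41.90.176: descend 010110010010100101011010101 ; hops seen [H0,H0,H2,H0,H2,H3,H1,H0] ; pick H0
  add 129.223.164.192/28 -> H3 at depth 28
  add 34.147.140.218/31 -> H1 at depth 31
  Q 34.147.140.202: descend 001000101001001110001100110 ; hops seen [H0,H2,H0,H1] ; pick H1
  add 0.0.0.0/0 -> H0 at depth 0
  Q 35.59.205.16: descend 0010001 ; hops seen [H0] ; pick H0

== LOOKUPS ==
["H1","no-route","H1","H2","H1","H3","H1","H0","H0","H0","H1","H0"]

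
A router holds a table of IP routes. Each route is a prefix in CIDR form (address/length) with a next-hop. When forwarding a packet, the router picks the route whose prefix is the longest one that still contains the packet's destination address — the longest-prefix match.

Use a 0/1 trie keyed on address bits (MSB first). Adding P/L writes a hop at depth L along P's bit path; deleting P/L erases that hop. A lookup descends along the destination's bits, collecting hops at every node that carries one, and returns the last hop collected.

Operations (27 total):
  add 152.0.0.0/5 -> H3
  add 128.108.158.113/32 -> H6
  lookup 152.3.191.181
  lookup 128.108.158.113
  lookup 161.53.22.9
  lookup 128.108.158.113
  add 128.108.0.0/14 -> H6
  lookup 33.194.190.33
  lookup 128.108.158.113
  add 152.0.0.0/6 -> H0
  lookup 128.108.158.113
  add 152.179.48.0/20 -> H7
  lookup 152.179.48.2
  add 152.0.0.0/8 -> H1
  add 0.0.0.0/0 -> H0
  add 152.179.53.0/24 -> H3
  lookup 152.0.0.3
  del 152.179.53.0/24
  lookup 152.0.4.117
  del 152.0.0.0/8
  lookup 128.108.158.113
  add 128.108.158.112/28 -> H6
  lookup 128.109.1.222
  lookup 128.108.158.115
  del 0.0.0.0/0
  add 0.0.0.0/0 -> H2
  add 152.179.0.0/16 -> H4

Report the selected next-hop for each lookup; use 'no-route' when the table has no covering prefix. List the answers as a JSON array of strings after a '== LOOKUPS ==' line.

Apply in order:
  add 152.0.0.0/5 -> H3 at depth 5
  add 128.108.158.113/32 -> H6 at depth 32
  ? 152.3.191.181  path d0:-→d1:-→d2:-→d3:-→d4:-→d5:H3  best=H3
  ? 128.108.158.113  path d0:-→d1:-→d2:-→d3:-→d4:-→d5:-→d6:-→d7:-→d8:-→d9:-→d10:-→d11:-→d12:-→d13:-→d14:-→d15:-→d16:-→d17:-→d18:-→d19:-→d20:-→d21:-→d22:-→d23:-→d24:-→d25:-→d26:-→d27:-→d28:-→d29:-→d30:-→d31:-→d32:H6  best=H6
  ? 161.53.22.9  path d0:-→d1:-→d2:-  best=no-route
  ? 128.108.158.113  path d0:-→d1:-→d2:-→d3:-→d4:-→d5:-→d6:-→d7:-→d8:-→d9:-→d10:-→d11:-→d12:-→d13:-→d14:-→d15:-→d16:-→d17:-→d18:-→d19:-→d20:-→d21:-→d22:-→d23:-→d24:-→d25:-→d26:-→d27:-→d28:-→d29:-→d30:-→d31:-→d32:H6  best=H6
  add 128.108.0.0/14 -> H6 at depth 14
  ? 33.194.190.33  path d0:-  best=no-route
  ? 128.108.158.113  path d0:-→d1:-→d2:-→d3:-→d4:-→d5:-→d6:-→d7:-→d8:-→d9:-→d10:-→d11:-→d12:-→d13:-→d14:H6→d15:-→d16:-→d17:-→d18:-→d19:-→d20:-→d21:-→d22:-→d23:-→d24:-→d25:-→d26:-→d27:-→d28:-→d29:-→d30:-→d31:-→d32:H6  best=H6
  add 152.0.0.0/6 -> H0 at depth 6
  ? 128.108.158.113  path d0:-→d1:-→d2:-→d3:-→d4:-→d5:-→d6:-→d7:-→d8:-→d9:-→d10:-→d11:-→d12:-→d13:-→d14:H6→d15:-→d16:-→d17:-→d18:-→d19:-→d20:-→d21:-→d22:-→d23:-→d24:-→d25:-→d26:-→d27:-→d28:-→d29:-→d30:-→d31:-→d32:H6  best=H6
  add 152.179.48.0/20 -> H7 at depth 20
  ? 152.179.48.2  path d0:-→d1:-→d2:-→d3:-→d4:-→d5:H3→d6:H0→d7:-→d8:-→d9:-→d10:-→d11:-→d12:-→d13:-→d14:-→d15:-→d16:-→d17:-→d18:-→d19:-→d20:H7  best=H7
  add 152.0.0.0/8 -> H1 at depth 8
  add 0.0.0.0/0 -> H0 at depth 0
  add 152.179.53.0/24 -> H3 at depth 24
  ? 152.0.0.3  path d0:H0→d1:-→d2:-→d3:-→d4:-→d5:H3→d6:H0→d7:-→d8:H1  best=H1
  - 152.179.53.0/24 clear@24
  ? 152.0.4.117  path d0:H0→d1:-→d2:-→d3:-→d4:-→d5:H3→d6:H0→d7:-→d8:H1  best=H1
  - 152.0.0.0/8 clear@8
  ? 128.108.158.113  path d0:H0→d1:-→d2:-→d3:-→d4:-→d5:-→d6:-→d7:-→d8:-→d9:-→d10:-→d11:-→d12:-→d13:-→d14:H6→d15:-→d16:-→d17:-→d18:-→d19:-→d20:-→d21:-→d22:-→d23:-→d24:-→d25:-→d26:-→d27:-→d28:-→d29:-→d30:-→d31:-→d32:H6  best=H6
  add 128.108.158.112/28 -> H6 at depth 28
  ? 128.109.1.222  path d0:H0→d1:-→d2:-→d3:-→d4:-→d5:-→d6:-→d7:-→d8:-→d9:-→d10:-→d11:-→d12:-→d13:-→d14:H6→d15:-  best=H6
  ? 128.108.158.115  path d0:H0→d1:-→d2:-→d3:-→d4:-→d5:-→d6:-→d7:-→d8:-→d9:-→d10:-→d11:-→d12:-→d13:-→d14:H6→d15:-→d16:-→d17:-→d18:-→d19:-→d20:-→d21:-→d22:-→d23:-→d24:-→d25:-→d26:-→d27:-→d28:H6→d29:-→d30:-  best=H6
  - 0.0.0.0/0 clear@0
  add 0.0.0.0/0 -> H2 at depth 0
  add 152.179.0.0/16 -> H4 at depth 16

== LOOKUPS ==
["H3","H6","no-route","H6","no-route","H6","H6","H7","H1","H1","H6","H6","H6"]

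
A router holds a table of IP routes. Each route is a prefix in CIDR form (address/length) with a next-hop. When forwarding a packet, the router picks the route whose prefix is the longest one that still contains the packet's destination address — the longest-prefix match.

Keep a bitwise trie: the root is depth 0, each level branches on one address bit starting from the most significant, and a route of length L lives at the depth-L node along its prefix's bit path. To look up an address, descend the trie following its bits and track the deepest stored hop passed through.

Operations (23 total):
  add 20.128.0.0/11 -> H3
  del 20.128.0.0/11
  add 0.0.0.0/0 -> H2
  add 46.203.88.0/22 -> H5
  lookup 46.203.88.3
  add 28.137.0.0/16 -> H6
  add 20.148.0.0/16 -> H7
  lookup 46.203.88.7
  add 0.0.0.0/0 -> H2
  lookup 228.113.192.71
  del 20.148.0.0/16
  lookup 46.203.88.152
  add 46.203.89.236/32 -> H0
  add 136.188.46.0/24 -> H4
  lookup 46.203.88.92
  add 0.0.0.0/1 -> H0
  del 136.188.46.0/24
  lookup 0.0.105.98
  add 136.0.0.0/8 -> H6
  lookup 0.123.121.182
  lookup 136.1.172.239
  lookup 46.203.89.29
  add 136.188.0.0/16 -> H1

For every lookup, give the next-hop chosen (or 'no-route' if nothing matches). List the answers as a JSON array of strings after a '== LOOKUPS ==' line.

Process each operation:
  + 20.128.0.0/11 (H3) depth=11
  - 20.128.0.0/11 clear@11
  + 0.0.0.0/0 (H2) depth=0
  + 46.203.88.0/22 (H5) depth=22
  ? 46.203.88.3  path d0:H2→d1:-→d2:-→d3:-→d4:-→d5:-→d6:-→d7:-→d8:-→d9:-→d10:-→d11:-→d12:-→d13:-→d14:-→d15:-→d16:-→d17:-→d18:-→d19:-→d20:-→d21:-→d22:H5  best=H5
  + 28.137.0.0/16 (H6) depth=16
  + 20.148.0.0/16 (H7) depth=16
  ? 46.203.88.7  path d0:H2→d1:-→d2:-→d3:-→d4:-→d5:-→d6:-→d7:-→d8:-→d9:-→d10:-→d11:-→d12:-→d13:-→d14:-→d15:-→d16:-→d17:-→d18:-→d19:-→d20:-→d21:-→d22:H5  best=H5
  + 0.0.0.0/0 (H2) depth=0
  ? 228.113.192.71  path d0:H2  best=H2
  - 20.148.0.0/16 clear@16
  ? 46.203.88.152  path d0:H2→d1:-→d2:-→d3:-→d4:-→d5:-→d6:-→d7:-→d8:-→d9:-→d10:-→d11:-→d12:-→d13:-→d14:-→d15:-→d16:-→d17:-→d18:-→d19:-→d20:-→d21:-→d22:H5  best=H5
  + 46.203.89.236/32 (H0) depth=32
  + 136.188.46.0/24 (H4) depth=24
  ? 46.203.88.92  path d0:H2→d1:-→d2:-→d3:-→d4:-→d5:-→d6:-→d7:-→d8:-→d9:-→d10:-→d11:-→d12:-→d13:-→d14:-→d15:-→d16:-→d17:-→d18:-→d19:-→d20:-→d21:-→d22:H5→d23:-  best=H5
  + 0.0.0.0/1 (H0) depth=1
  - 136.188.46.0/24 clear@24
  ? 0.0.105.98  path d0:H2→d1:H0→d2:-→d3:-  best=H0
  + 136.0.0.0/8 (H6) depth=8
  ? 0.123.121.182  path d0:H2→d1:H0→d2:-→d3:-  best=H0
  ? 136.1.172.239  path d0:H2→d1:-→d2:-→d3:-→d4:-→d5:-→d6:-→d7:-→d8:H6  best=H6
  ? 46.203.89.29  path d0:H2→d1:H0→d2:-→d3:-→d4:-→d5:-→d6:-→d7:-→d8:-→d9:-→d10:-→d11:-→d12:-→d13:-→d14:-→d15:-→d16:-→d17:-→d18:-→d19:-→d20:-→d21:-→d22:H5→d23:-→d24:-  best=H5
  + 136.188.0.0/16 (H1) depth=16

== LOOKUPS ==
["H5","H5","H2","H5","H5","H0","H0","H6","H5"]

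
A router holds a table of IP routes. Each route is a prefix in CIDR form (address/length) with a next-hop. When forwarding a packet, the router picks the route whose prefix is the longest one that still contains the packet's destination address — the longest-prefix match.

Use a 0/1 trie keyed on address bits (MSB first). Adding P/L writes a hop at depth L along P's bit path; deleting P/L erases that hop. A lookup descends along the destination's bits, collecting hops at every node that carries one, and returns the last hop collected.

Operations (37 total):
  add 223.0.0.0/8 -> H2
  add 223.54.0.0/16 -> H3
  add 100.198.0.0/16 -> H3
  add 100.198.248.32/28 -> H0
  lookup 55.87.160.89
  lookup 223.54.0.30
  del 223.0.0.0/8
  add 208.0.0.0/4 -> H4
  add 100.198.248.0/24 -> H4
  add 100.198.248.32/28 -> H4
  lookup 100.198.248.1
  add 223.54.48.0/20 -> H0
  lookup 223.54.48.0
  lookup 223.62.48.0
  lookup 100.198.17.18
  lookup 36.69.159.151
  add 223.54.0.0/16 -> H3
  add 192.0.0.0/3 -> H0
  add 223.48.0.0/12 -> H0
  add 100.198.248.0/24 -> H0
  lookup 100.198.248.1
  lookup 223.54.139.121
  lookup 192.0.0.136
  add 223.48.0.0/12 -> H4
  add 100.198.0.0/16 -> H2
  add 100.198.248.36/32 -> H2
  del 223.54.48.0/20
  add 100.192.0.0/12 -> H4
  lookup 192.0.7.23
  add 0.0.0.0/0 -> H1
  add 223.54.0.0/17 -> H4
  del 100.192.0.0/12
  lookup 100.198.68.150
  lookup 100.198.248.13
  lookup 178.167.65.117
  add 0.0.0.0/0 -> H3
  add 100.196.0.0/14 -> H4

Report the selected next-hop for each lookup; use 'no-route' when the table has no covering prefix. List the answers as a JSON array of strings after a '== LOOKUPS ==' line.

Apply in order:
  + 223.0.0.0/8 (H2) depth=8
  + 223.54.0.0/16 (H3) depth=16
  + 100.198.0.0/16 (H3) depth=16
  + 100.198.248.32/28 (H0) depth=28
  Q 55.87.160.89: descend 0 ; hops seen [∅] ; pick no-route
  Q 223.54.0.30: descend 1101111100110110 ; hops seen [H2,H3] ; pick H3
  - 223.0.0.0/8 clear@8
  + 208.0.0.0/4 (H4) depth=4
  + 100.198.248.0/24 (H4) depth=24
  + 100.198.248.32/28 (H4) depth=28
  Q 100.198.248.1: descend 01100100110001101111100000 ; hops seen [H3,H4] ; pick H4
  + 223.54.48.0/20 (H0) depth=20
  Q 223.54.48.0: descend 11011111001101100011 ; hops seen [H4,H3,H0] ; pick H0
  Q 223.62.48.0: descend 110111110011 ; hops seen [H4] ; pick H4
  Q 100.198.17.18: descend 0110010011000110 ; hops seen [H3] ; pick H3
  Q 36.69.159.151: descend 0 ; hops seen [∅] ; pick no-route
  + 223.54.0.0/16 (H3) depth=16
  + 192.0.0.0/3 (H0) depth=3
  + 223.48.0.0/12 (H0) depth=12
  + 100.198.248.0/24 (H0) depth=24
  Q 100.198.248.1: descend 01100100110001101111100000 ; hops seen [H3,H0] ; pick H0
  Q 223.54.139.121: descend 1101111100110110 ; hops seen [H0,H4,H0,H3] ; pick H3
  Q 192.0.0.136: descend 110 ; hops seen [H0] ; pick H0
  + 223.48.0.0/12 (H4) depth=12
  + 100.198.0.0/16 (H2) depth=16
  + 100.198.248.36/32 (H2) depth=32
  - 223.54.48.0/20 clear@20
  + 100.192.0.0/12 (H4) depth=12
  Q 192.0.7.23: descend 110 ; hops seen [H0] ; pick H0
  + 0.0.0.0/0 (H1) depth=0
  + 223.54.0.0/17 (H4) depth=17
  - 100.192.0.0/12 clear@12
  Q 100.198.68.150: descend 0110010011000110 ; hops seen [H1,H2] ; pick H2
  Q 100.198.248.13: descend 01100100110001101111100000 ; hops seen [H1,H2,H0] ; pick H0
  Q 178.167.65.117: descend 1 ; hops seen [H1] ; pick H1
  + 0.0.0.0/0 (H3) depth=0
  + 100.196.0.0/14 (H4) depth=14

== LOOKUPS ==
["no-route","H3","H4","H0","H4","H3","no-route","H0","H3","H0","H0","H2","H0","H1"]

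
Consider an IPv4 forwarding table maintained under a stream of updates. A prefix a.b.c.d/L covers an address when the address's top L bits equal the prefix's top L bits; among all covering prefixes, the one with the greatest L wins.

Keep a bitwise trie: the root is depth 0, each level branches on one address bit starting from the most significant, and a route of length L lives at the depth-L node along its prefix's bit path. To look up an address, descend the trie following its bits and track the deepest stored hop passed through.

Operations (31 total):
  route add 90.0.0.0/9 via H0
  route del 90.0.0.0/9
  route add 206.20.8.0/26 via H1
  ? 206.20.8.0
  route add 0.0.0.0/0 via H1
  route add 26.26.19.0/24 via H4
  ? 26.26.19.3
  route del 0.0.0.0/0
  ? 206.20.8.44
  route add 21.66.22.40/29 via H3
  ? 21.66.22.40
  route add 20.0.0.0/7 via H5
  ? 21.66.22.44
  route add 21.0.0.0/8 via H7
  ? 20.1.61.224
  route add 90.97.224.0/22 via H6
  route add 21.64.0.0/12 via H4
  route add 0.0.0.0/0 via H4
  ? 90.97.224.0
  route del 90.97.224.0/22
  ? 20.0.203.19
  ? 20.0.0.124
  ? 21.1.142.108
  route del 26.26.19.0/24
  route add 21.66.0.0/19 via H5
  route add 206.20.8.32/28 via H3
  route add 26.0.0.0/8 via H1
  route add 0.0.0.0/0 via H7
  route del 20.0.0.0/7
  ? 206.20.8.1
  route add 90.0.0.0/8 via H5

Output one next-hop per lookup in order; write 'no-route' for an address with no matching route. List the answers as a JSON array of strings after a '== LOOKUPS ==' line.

Trace:
  add 90.0.0.0/9 -> H0 at depth 9
  del 90.0.0.0/9 (clear depth 9)
  add 206.20.8.0/26 -> H1 at depth 26
  lookup 206.20.8.0: bits 11001110000101000000100000 walk d0:-→d1:-→d2:-→d3:-→d4:-→d5:-→d6:-→d7:-→d8:-→d9:-→d10:-→d11:-→d12:-→d13:-→d14:-→d15:-→d16:-→d17:-→d18:-→d19:-→d20:-→d21:-→d22:-→d23:-→d24:-→d25:-→d26:H1 -> H1
  add 0.0.0.0/0 -> H1 at depth 0
  add 26.26.19.0/24 -> H4 at depth 24
  lookup 26.26.19.3: bits 000110100001101000010011 walk d0:H1→d1:-→d2:-→d3:-→d4:-→d5:-→d6:-→d7:-→d8:-→d9:-→d10:-→d11:-→d12:-→d13:-→d14:-→d15:-→d16:-→d17:-→d18:-→d19:-→d20:-→d21:-→d22:-→d23:-→d24:H4 -> H4
  del 0.0.0.0/0 (clear depth 0)
  lookup 206.20.8.44: bits 11001110000101000000100000 walk d0:-→d1:-→d2:-→d3:-→d4:-→d5:-→d6:-→d7:-→d8:-→d9:-→d10:-→d11:-→d12:-→d13:-→d14:-→d15:-→d16:-→d17:-→d18:-→d19:-→d20:-→d21:-→d22:-→d23:-→d24:-→d25:-→d26:H1 -> H1
  add 21.66.22.40/29 -> H3 at depth 29
  lookup 21.66.22.40: bits 00010101010000100001011000101 walk d0:-→d1:-→d2:-→d3:-→d4:-→d5:-→d6:-→d7:-→d8:-→d9:-→d10:-→d11:-→d12:-→d13:-→d14:-→d15:-→d16:-→d17:-→d18:-→d19:-→d20:-→d21:-→d22:-→d23:-→d24:-→d25:-→d26:-→d27:-→d28:-→d29:H3 -> H3
  add 20.0.0.0/7 -> H5 at depth 7
  lookup 21.66.22.44: bits 00010101010000100001011000101 walk d0:-→d1:-→d2:-→d3:-→d4:-→d5:-→d6:-→d7:H5→d8:-→d9:-→d10:-→d11:-→d12:-→d13:-→d14:-→d15:-→d16:-→d17:-→d18:-→d19:-→d20:-→d21:-→d22:-→d23:-→d24:-→d25:-→d26:-→d27:-→d28:-→d29:H3 -> H3
  add 21.0.0.0/8 -> H7 at depth 8
  lookup 20.1.61.224: bits 0001010 walk d0:-→d1:-→d2:-→d3:-→d4:-→d5:-→d6:-→d7:H5 -> H5
  add 90.97.224.0/22 -> H6 at depth 22
  add 21.64.0.0/12 -> H4 at depth 12
  add 0.0.0.0/0 -> H4 at depth 0
  lookup 90.97.224.0: bits 0101101001100001111000 walk d0:H4→d1:-→d2:-→d3:-→d4:-→d5:-→d6:-→d7:-→d8:-→d9:-→d10:-→d11:-→d12:-→d13:-→d14:-→d15:-→d16:-→d17:-→d18:-→d19:-→d20:-→d21:-→d22:H6 -> H6
  del 90.97.224.0/22 (clear depth 22)
  lookup 20.0.203.19: bits 0001010 walk d0:H4→d1:-→d2:-→d3:-→d4:-→d5:-→d6:-→d7:H5 -> H5
  lookup 20.0.0.124: bits 0001010 walk d0:H4→d1:-→d2:-→d3:-→d4:-→d5:-→d6:-→d7:H5 -> H5
  lookup 21.1.142.108: bits 000101010 walk d0:H4→d1:-→d2:-→d3:-→d4:-→d5:-→d6:-→d7:H5→d8:H7→d9:- -> H7
  del 26.26.19.0/24 (clear depth 24)
  add 21.66.0.0/19 -> H5 at depth 19
  add 206.20.8.32/28 -> H3 at depth 28
  add 26.0.0.0/8 -> H1 at depth 8
  add 0.0.0.0/0 -> H7 at depth 0
  del 20.0.0.0/7 (clear depth 7)
  lookup 206.20.8.1: bits 11001110000101000000100000 walk d0:H7→d1:-→d2:-→d3:-→d4:-→d5:-→d6:-→d7:-→d8:-→d9:-→d10:-→d11:-→d12:-→d13:-→d14:-→d15:-→d16:-→d17:-→d18:-→d19:-→d20:-→d21:-→d22:-→d23:-→d24:-→d25:-→d26:H1 -> H1
  add 90.0.0.0/8 -> H5 at depth 8

== LOOKUPS ==
["H1","H4","H1","H3","H3","H5","H6","H5","H5","H7","H1"]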